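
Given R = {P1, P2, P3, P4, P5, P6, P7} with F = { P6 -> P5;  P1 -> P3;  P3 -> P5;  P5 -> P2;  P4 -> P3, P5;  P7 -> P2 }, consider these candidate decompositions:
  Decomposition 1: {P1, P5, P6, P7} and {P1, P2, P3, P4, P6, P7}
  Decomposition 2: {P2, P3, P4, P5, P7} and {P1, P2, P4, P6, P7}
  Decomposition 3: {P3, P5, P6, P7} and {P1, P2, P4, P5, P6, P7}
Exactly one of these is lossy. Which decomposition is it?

Decomposition 1: common = {P1, P6, P7}, closure = {P1, P2, P3, P5, P6, P7} → lossless.
Decomposition 2: common = {P2, P4, P7}, closure = {P2, P3, P4, P5, P7} → lossless.
Decomposition 3: common = {P5, P6, P7}, closure = {P2, P5, P6, P7} → lossy.

Decomposition 3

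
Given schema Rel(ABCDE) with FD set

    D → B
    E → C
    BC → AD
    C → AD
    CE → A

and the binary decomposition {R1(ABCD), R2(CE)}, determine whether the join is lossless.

Common attributes: R1 ∩ R2 = {C}.
Closure of {C}: C → AD applies, adding AD; D → B applies, adding B. So (C)⁺ = {ABCD}.
This closure contains every attribute of R1, so R1 ∩ R2 → R1. The join is lossless.

Yes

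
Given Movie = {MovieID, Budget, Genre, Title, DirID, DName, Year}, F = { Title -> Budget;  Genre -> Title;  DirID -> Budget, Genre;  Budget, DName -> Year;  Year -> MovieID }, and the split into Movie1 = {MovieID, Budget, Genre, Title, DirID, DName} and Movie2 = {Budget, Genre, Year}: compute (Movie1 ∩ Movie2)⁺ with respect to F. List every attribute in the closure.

Budget, Genre, Title

Movie1 ∩ Movie2 = {Budget, Genre}.
Genre → Title applies, adding Title
Closure: {Budget, Genre, Title}.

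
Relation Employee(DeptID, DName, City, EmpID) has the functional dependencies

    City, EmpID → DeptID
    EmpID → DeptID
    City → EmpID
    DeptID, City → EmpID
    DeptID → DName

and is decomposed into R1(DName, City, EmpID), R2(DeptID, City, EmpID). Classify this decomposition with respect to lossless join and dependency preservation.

Lossless test: (City, EmpID)⁺ = {DeptID, DName, City, EmpID}, which contains all of one fragment — lossless.
Dependency preservation: the restricted closure of {DeptID} across the fragments never reaches {DName}, so DeptID → DName cannot be enforced without a join — not preserved.

lossless but not dependency-preserving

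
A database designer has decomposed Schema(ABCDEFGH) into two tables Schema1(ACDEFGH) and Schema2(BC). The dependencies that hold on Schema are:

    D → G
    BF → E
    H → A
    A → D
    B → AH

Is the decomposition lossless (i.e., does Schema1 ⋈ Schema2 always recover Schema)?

Common attributes: Schema1 ∩ Schema2 = {C}.
No dependency enlarges {C}, so (C)⁺ = {C}.
The closure contains neither all of Schema1 = {ACDEFGH} nor all of Schema2 = {BC}, so the common attributes are not a superkey of either fragment. The join is lossy.

No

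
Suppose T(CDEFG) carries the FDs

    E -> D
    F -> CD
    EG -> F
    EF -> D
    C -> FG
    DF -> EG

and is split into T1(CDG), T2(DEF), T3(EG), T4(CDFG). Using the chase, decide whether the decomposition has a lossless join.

Chase test. Columns are CDEFG; row i has aⱼ where attribute j ∈ Ti, else bᵢⱼ.
Initial tableau (one row per fragment):
  row 1: a1 a2 b13 b14 a5
  row 2: b21 a2 a3 a4 b25
  row 3: b31 b32 a3 b34 a5
  row 4: a1 a2 b43 a4 a5
Rows 2 and 3 agree on E; apply E→D and equate their D entries.
Rows 2 and 4 agree on F; apply F→CD and equate their CD entries.
Rows 1 and 2 agree on C; apply C→FG and equate their FG entries.
Rows 1 and 2 agree on DF; apply DF→EG and equate their EG entries.
Rows 1 and 4 agree on DF; apply DF→EG and equate their EG entries.
Rows 1 and 3 agree on EG; apply EG→F and equate their F entries.
Rows 1 and 3 agree on F; apply F→CD and equate their CD entries.
Row 1 is now all distinguished symbols — the join is lossless.

Yes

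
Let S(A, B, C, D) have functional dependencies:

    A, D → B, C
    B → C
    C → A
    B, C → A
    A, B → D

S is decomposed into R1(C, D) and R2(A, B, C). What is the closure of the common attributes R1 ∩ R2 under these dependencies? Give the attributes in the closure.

R1 ∩ R2 = {C}.
C → A applies, adding A
Closure: {A, C}.

A, C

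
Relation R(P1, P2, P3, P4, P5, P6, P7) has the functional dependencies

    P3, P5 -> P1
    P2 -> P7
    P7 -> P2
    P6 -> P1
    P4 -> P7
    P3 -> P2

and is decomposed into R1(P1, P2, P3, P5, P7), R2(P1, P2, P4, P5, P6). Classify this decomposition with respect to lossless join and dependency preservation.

Lossless test: (P1, P2, P5)⁺ = {P1, P2, P5, P7}, which is a superkey of neither fragment — lossy.
Dependency preservation: P4 → P7 is not contained in any single fragment, but the restricted closure of its left-hand side across the fragments still reaches the right-hand side; the remaining FDs each lie inside some fragment. All dependencies are preserved.

lossy but dependency-preserving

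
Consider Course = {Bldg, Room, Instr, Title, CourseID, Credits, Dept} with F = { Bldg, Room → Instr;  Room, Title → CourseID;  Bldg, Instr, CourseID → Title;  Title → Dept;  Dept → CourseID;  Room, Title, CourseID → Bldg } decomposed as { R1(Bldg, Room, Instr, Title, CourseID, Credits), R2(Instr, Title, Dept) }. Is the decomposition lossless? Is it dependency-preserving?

lossless but not dependency-preserving

Lossless test: (Instr, Title)⁺ = {Instr, Title, CourseID, Dept}, which contains all of one fragment — lossless.
Dependency preservation: the restricted closure of {Dept} across the fragments never reaches {CourseID}, so Dept → CourseID cannot be enforced without a join — not preserved.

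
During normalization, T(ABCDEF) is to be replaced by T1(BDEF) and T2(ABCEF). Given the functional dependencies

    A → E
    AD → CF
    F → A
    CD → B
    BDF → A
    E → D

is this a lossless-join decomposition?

Yes

Common attributes: T1 ∩ T2 = {BEF}.
Closure of {BEF}: F → A applies, adding A; E → D applies, adding D; AD → CF applies, adding C. So (BEF)⁺ = {ABCDEF}.
This closure contains every attribute of T1, so T1 ∩ T2 → T1. The join is lossless.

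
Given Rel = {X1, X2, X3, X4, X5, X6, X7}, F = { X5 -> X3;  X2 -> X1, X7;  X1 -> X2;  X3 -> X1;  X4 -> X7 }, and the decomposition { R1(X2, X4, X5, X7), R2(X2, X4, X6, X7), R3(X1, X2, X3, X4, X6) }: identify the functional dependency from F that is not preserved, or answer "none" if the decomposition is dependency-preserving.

Check X5 → X3: no single fragment contains all of {X3, X5}, and the restricted closure of {X5} across the fragments never reaches {X3}.
X2 → X1, X7 is preserved.
X1 → X2 is preserved.
X3 → X1 is preserved.
X4 → X7 is preserved.

X5 -> X3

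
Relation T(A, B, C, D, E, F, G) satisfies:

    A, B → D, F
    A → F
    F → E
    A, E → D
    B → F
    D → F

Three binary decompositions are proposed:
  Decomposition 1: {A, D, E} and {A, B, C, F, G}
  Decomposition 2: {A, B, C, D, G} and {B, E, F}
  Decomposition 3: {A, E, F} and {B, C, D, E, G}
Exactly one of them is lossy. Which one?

Decomposition 1: common = {A}, closure = {A, D, E, F} → lossless.
Decomposition 2: common = {B}, closure = {B, E, F} → lossless.
Decomposition 3: common = {E}, closure = {E} → lossy.

Decomposition 3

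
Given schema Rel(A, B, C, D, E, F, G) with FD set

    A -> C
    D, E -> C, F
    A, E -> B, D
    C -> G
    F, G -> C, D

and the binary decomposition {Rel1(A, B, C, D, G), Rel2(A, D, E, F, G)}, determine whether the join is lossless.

No

Common attributes: Rel1 ∩ Rel2 = {A, D, G}.
Closure of {A, D, G}: A → C applies, adding C. So (A, D, G)⁺ = {A, C, D, G}.
The closure contains neither all of Rel1 = {A, B, C, D, G} nor all of Rel2 = {A, D, E, F, G}, so the common attributes are not a superkey of either fragment. The join is lossy.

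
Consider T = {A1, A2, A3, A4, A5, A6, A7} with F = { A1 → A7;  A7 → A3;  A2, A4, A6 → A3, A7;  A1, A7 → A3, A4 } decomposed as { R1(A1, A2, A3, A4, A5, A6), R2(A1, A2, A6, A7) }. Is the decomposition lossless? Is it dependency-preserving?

lossless but not dependency-preserving

Lossless test: (A1, A2, A6)⁺ = {A1, A2, A3, A4, A6, A7}, which contains all of one fragment — lossless.
Dependency preservation: the restricted closure of {A7} across the fragments never reaches {A3}, so A7 → A3 cannot be enforced without a join — not preserved.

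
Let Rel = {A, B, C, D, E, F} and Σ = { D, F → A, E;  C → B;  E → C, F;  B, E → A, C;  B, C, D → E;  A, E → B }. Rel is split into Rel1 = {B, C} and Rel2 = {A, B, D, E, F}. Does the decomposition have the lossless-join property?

Common attributes: Rel1 ∩ Rel2 = {B}.
No dependency enlarges {B}, so (B)⁺ = {B}.
The closure contains neither all of Rel1 = {B, C} nor all of Rel2 = {A, B, D, E, F}, so the common attributes are not a superkey of either fragment. The join is lossy.

No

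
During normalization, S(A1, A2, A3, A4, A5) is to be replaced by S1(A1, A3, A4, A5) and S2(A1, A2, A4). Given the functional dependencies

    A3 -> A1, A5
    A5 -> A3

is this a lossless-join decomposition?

No

Common attributes: S1 ∩ S2 = {A1, A4}.
No dependency enlarges {A1, A4}, so (A1, A4)⁺ = {A1, A4}.
The closure contains neither all of S1 = {A1, A3, A4, A5} nor all of S2 = {A1, A2, A4}, so the common attributes are not a superkey of either fragment. The join is lossy.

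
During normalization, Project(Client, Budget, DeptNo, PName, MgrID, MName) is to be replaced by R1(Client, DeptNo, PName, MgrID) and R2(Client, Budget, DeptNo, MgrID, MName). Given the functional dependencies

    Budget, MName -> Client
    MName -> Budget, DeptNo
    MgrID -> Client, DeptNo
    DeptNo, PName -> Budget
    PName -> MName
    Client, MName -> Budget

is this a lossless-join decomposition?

Common attributes: R1 ∩ R2 = {Client, DeptNo, MgrID}.
No dependency enlarges {Client, DeptNo, MgrID}, so (Client, DeptNo, MgrID)⁺ = {Client, DeptNo, MgrID}.
The closure contains neither all of R1 = {Client, DeptNo, PName, MgrID} nor all of R2 = {Client, Budget, DeptNo, MgrID, MName}, so the common attributes are not a superkey of either fragment. The join is lossy.

No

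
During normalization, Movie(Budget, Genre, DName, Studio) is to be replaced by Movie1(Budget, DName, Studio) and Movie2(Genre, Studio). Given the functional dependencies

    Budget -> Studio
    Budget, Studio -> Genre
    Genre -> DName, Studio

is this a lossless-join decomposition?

Common attributes: Movie1 ∩ Movie2 = {Studio}.
No dependency enlarges {Studio}, so (Studio)⁺ = {Studio}.
The closure contains neither all of Movie1 = {Budget, DName, Studio} nor all of Movie2 = {Genre, Studio}, so the common attributes are not a superkey of either fragment. The join is lossy.

No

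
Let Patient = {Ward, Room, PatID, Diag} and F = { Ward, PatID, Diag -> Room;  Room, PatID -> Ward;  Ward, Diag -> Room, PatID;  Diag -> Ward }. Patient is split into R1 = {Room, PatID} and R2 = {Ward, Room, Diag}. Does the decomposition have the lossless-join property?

Common attributes: R1 ∩ R2 = {Room}.
No dependency enlarges {Room}, so (Room)⁺ = {Room}.
The closure contains neither all of R1 = {Room, PatID} nor all of R2 = {Ward, Room, Diag}, so the common attributes are not a superkey of either fragment. The join is lossy.

No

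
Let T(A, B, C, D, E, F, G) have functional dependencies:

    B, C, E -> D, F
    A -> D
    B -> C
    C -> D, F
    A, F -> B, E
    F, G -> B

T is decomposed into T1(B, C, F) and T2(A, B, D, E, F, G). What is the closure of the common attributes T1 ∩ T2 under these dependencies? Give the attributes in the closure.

B, C, D, F

T1 ∩ T2 = {B, F}.
B → C applies, adding C
C → D, F applies, adding D
Closure: {B, C, D, F}.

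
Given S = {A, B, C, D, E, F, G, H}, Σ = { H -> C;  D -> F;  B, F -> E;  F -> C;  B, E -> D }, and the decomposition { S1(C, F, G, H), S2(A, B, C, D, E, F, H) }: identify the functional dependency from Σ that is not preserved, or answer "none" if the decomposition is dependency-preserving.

H → C lies within S1.
D → F lies within S2.
B, F → E lies within S2.
F → C lies within S1.
B, E → D lies within S2.
Every dependency is enforceable on the fragments, so the decomposition is dependency-preserving.

none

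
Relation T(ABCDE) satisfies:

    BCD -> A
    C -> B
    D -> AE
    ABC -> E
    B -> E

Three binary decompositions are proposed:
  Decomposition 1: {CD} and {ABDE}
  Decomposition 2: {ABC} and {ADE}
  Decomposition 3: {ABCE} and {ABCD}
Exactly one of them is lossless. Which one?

Decomposition 1: common = {D}, closure = {ADE} → lossy.
Decomposition 2: common = {A}, closure = {A} → lossy.
Decomposition 3: common = {ABC}, closure = {ABCE} → lossless.

Decomposition 3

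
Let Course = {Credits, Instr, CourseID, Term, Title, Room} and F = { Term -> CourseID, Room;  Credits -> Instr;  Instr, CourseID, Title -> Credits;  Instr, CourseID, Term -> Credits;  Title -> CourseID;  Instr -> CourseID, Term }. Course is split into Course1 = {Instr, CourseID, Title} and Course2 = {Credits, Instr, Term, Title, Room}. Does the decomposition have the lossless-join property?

Common attributes: Course1 ∩ Course2 = {Instr, Title}.
Closure of {Instr, Title}: Title → CourseID applies, adding CourseID; Instr → CourseID, Term applies, adding Term; Term → CourseID, Room applies, adding Room; Instr, CourseID, Title → Credits applies, adding Credits. So (Instr, Title)⁺ = {Credits, Instr, CourseID, Term, Title, Room}.
This closure contains every attribute of Course1, so Course1 ∩ Course2 → Course1. The join is lossless.

Yes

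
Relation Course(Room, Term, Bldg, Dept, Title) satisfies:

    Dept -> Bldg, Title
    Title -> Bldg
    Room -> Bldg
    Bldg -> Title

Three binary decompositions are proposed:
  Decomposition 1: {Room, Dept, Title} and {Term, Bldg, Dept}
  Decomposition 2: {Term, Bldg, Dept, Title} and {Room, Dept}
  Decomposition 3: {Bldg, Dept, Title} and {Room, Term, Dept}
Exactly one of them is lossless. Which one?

Decomposition 1: common = {Dept}, closure = {Bldg, Dept, Title} → lossy.
Decomposition 2: common = {Dept}, closure = {Bldg, Dept, Title} → lossy.
Decomposition 3: common = {Dept}, closure = {Bldg, Dept, Title} → lossless.

Decomposition 3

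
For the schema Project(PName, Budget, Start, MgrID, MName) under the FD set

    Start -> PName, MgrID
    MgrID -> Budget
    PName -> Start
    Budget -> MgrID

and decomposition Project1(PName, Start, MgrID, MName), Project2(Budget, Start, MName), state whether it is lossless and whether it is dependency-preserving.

Lossless test: (Start, MName)⁺ = {PName, Budget, Start, MgrID, MName}, which contains all of one fragment — lossless.
Dependency preservation: the restricted closure of {MgrID} across the fragments never reaches {Budget}, so MgrID → Budget cannot be enforced without a join — not preserved.

lossless but not dependency-preserving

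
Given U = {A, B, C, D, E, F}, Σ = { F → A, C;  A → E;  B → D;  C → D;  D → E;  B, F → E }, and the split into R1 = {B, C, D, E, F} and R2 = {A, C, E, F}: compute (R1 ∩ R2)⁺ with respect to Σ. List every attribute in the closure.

A, C, D, E, F

R1 ∩ R2 = {C, E, F}.
F → A, C applies, adding A
C → D applies, adding D
Closure: {A, C, D, E, F}.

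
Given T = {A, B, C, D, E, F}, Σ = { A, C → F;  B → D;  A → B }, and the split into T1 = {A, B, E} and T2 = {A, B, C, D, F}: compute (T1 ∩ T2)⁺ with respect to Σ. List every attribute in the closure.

T1 ∩ T2 = {A, B}.
B → D applies, adding D
Closure: {A, B, D}.

A, B, D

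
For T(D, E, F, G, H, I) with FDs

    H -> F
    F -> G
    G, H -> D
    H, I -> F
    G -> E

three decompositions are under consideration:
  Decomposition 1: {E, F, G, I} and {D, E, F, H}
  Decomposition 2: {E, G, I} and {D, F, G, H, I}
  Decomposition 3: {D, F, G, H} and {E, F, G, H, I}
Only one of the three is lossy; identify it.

Decomposition 1: common = {E, F}, closure = {E, F, G} → lossy.
Decomposition 2: common = {G, I}, closure = {E, G, I} → lossless.
Decomposition 3: common = {F, G, H}, closure = {D, E, F, G, H} → lossless.

Decomposition 1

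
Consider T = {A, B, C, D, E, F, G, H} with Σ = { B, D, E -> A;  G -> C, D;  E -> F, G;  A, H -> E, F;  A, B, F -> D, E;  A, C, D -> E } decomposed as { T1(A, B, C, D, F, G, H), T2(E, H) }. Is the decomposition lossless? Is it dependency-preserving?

Lossless test: (H)⁺ = {H}, which is a superkey of neither fragment — lossy.
Dependency preservation: the restricted closure of {B, D, E} across the fragments never reaches {A}, so B, D, E → A cannot be enforced without a join — not preserved.

lossy and not dependency-preserving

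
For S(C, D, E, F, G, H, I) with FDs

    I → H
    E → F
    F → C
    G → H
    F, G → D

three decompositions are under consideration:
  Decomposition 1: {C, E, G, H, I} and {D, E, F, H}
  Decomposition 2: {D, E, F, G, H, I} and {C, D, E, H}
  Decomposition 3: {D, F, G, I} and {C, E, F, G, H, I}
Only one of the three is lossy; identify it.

Decomposition 1

Decomposition 1: common = {E, H}, closure = {C, E, F, H} → lossy.
Decomposition 2: common = {D, E, H}, closure = {C, D, E, F, H} → lossless.
Decomposition 3: common = {F, G, I}, closure = {C, D, F, G, H, I} → lossless.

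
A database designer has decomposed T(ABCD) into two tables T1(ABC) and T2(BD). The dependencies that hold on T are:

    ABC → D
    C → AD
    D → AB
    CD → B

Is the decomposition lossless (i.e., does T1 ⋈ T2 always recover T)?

No

Common attributes: T1 ∩ T2 = {B}.
No dependency enlarges {B}, so (B)⁺ = {B}.
The closure contains neither all of T1 = {ABC} nor all of T2 = {BD}, so the common attributes are not a superkey of either fragment. The join is lossy.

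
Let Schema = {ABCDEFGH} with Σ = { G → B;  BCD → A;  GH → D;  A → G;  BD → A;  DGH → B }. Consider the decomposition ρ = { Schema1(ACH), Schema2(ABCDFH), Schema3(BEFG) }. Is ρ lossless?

Chase test. Columns are ABCDEFGH; row i has aⱼ where attribute j ∈ Schemai, else bᵢⱼ.
Initial tableau (one row per fragment):
  row 1: a1 b12 a3 b14 b15 b16 b17 a8
  row 2: a1 a2 a3 a4 b25 a6 b27 a8
  row 3: b31 a2 b33 b34 a5 a6 a7 b38
Rows 1 and 2 agree on A; apply A→G and equate their G entries.
Rows 1 and 2 agree on G; apply G→B and equate their B entries.
Rows 1 and 2 agree on GH; apply GH→D and equate their D entries.
No row becomes fully distinguished — the join is lossy.

No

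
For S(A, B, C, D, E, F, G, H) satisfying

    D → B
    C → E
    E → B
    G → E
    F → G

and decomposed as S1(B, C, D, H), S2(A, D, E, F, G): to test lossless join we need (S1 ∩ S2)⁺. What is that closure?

B, D

S1 ∩ S2 = {D}.
D → B applies, adding B
Closure: {B, D}.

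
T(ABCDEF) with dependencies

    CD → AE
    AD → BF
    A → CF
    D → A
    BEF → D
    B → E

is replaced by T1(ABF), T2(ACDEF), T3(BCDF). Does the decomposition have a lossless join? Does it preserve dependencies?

lossless but not dependency-preserving

Lossless test (chase): Rows 2 and 3 agree on CD; apply CD→AE and equate their AE entries. Rows 2 and 3 agree on AD; apply AD→BF and equate their BF entries. Rows 1 and 2 agree on A; apply A→CF and equate their CF entries. Rows 1 and 2 agree on B; apply B→E and equate their E entries. Rows 1 and 2 agree on BEF; apply BEF→D and equate their D entries. Row 1 is now all distinguished symbols — the join is lossless.
Dependency preservation: the restricted closure of {B} across the fragments never reaches {E}, so B → E cannot be enforced without a join — not preserved.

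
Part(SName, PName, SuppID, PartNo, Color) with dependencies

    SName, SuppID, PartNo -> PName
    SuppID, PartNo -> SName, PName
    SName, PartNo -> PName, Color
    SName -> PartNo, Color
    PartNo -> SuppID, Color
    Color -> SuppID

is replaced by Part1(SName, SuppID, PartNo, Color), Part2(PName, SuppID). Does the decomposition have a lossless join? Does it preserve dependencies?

lossy and not dependency-preserving

Lossless test: (SuppID)⁺ = {SuppID}, which is a superkey of neither fragment — lossy.
Dependency preservation: the restricted closure of {SName, SuppID, PartNo} across the fragments never reaches {PName}, so SName, SuppID, PartNo → PName cannot be enforced without a join — not preserved.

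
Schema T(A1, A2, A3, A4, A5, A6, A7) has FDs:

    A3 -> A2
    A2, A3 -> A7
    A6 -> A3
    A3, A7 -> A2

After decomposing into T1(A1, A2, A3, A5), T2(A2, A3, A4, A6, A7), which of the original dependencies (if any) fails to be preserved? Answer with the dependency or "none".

A3 → A2 lies within T1.
A2, A3 → A7 lies within T2.
A6 → A3 lies within T2.
A3, A7 → A2 lies within T2.
Every dependency is enforceable on the fragments, so the decomposition is dependency-preserving.

none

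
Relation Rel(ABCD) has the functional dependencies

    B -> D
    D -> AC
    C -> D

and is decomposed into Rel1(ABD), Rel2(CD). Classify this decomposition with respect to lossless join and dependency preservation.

lossless and dependency-preserving

Lossless test: (D)⁺ = {ACD}, which contains all of one fragment — lossless.
Dependency preservation: D → AC is not contained in any single fragment, but the restricted closure of its left-hand side across the fragments still reaches the right-hand side; the remaining FDs each lie inside some fragment. All dependencies are preserved.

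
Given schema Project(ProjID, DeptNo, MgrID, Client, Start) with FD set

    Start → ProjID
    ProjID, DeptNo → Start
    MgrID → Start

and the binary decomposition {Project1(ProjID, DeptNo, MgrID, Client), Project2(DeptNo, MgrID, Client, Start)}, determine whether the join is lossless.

Yes

Common attributes: Project1 ∩ Project2 = {DeptNo, MgrID, Client}.
Closure of {DeptNo, MgrID, Client}: MgrID → Start applies, adding Start; Start → ProjID applies, adding ProjID. So (DeptNo, MgrID, Client)⁺ = {ProjID, DeptNo, MgrID, Client, Start}.
This closure contains every attribute of Project1, so Project1 ∩ Project2 → Project1. The join is lossless.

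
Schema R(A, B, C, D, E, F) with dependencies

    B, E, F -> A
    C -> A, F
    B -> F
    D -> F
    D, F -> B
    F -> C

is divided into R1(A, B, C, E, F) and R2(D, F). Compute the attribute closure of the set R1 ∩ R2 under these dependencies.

R1 ∩ R2 = {F}.
F → C applies, adding C
C → A, F applies, adding A
Closure: {A, C, F}.

A, C, F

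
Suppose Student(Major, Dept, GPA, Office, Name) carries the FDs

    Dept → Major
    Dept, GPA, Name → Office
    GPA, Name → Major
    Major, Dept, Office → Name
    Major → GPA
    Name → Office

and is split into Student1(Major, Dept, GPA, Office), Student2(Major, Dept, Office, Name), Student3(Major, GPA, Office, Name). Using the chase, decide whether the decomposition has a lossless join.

Yes

Chase test. Columns are Major, Dept, GPA, Office, Name; row i has aⱼ where attribute j ∈ Studenti, else bᵢⱼ.
Initial tableau (one row per fragment):
  row 1: a1 a2 a3 a4 b15
  row 2: a1 a2 b23 a4 a5
  row 3: a1 b32 a3 a4 a5
Rows 1 and 2 agree on Major, Dept, Office; apply Major, Dept, Office→Name and equate their Name entries.
Rows 1 and 2 agree on Major; apply Major→GPA and equate their GPA entries.
Row 1 is now all distinguished symbols — the join is lossless.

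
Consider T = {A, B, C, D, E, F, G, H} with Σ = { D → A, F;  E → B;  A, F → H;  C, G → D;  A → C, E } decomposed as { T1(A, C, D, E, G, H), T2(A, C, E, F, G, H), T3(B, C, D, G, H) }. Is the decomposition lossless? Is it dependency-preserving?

Lossless test (chase): Rows 1 and 3 agree on D; apply D→A, F and equate their A, F entries. Rows 1 and 2 agree on E; apply E→B and equate their B entries. Rows 1 and 2 agree on C, G; apply C, G→D and equate their D entries. Rows 1 and 3 agree on A; apply A→C, E and equate their C, E entries. Rows 1 and 2 agree on D; apply D→A, F and equate their A, F entries. Rows 1 and 3 agree on E; apply E→B and equate their B entries. Row 1 is now all distinguished symbols — the join is lossless.
Dependency preservation: the restricted closure of {D} across the fragments never reaches {A, F}, so D → A, F cannot be enforced without a join — not preserved.

lossless but not dependency-preserving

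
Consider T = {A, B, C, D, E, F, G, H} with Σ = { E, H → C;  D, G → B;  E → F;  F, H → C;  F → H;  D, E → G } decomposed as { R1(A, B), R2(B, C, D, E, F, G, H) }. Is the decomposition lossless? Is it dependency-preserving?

lossy but dependency-preserving

Lossless test: (B)⁺ = {B}, which is a superkey of neither fragment — lossy.
Dependency preservation: every FD's attributes lie within a single fragment, so each can be enforced locally — preserved.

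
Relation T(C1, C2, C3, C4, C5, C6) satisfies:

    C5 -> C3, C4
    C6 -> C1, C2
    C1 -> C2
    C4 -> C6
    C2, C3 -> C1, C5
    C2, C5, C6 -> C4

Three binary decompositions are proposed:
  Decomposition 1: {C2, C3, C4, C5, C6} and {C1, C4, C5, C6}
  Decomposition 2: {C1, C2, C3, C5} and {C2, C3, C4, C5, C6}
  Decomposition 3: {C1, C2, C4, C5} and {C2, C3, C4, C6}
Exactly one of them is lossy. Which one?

Decomposition 1: common = {C4, C5, C6}, closure = {C1, C2, C3, C4, C5, C6} → lossless.
Decomposition 2: common = {C2, C3, C5}, closure = {C1, C2, C3, C4, C5, C6} → lossless.
Decomposition 3: common = {C2, C4}, closure = {C1, C2, C4, C6} → lossy.

Decomposition 3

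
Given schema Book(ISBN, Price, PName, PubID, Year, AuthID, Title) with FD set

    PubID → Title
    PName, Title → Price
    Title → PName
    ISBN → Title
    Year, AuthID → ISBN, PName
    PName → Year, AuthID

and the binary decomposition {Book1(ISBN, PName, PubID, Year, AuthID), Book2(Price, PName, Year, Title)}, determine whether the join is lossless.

Common attributes: Book1 ∩ Book2 = {PName, Year}.
Closure of {PName, Year}: PName → Year, AuthID applies, adding AuthID; Year, AuthID → ISBN, PName applies, adding ISBN; ISBN → Title applies, adding Title; PName, Title → Price applies, adding Price. So (PName, Year)⁺ = {ISBN, Price, PName, Year, AuthID, Title}.
This closure contains every attribute of Book2, so Book1 ∩ Book2 → Book2. The join is lossless.

Yes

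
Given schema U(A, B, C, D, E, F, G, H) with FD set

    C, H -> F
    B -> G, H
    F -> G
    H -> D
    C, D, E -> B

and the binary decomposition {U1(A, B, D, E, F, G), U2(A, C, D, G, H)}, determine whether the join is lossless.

Common attributes: U1 ∩ U2 = {A, D, G}.
No dependency enlarges {A, D, G}, so (A, D, G)⁺ = {A, D, G}.
The closure contains neither all of U1 = {A, B, D, E, F, G} nor all of U2 = {A, C, D, G, H}, so the common attributes are not a superkey of either fragment. The join is lossy.

No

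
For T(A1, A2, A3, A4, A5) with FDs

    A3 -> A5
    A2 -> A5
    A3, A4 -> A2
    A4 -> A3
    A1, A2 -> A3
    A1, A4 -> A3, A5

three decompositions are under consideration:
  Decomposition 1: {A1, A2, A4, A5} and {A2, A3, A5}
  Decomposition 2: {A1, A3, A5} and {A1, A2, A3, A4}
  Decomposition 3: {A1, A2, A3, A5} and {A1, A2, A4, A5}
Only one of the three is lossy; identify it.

Decomposition 1

Decomposition 1: common = {A2, A5}, closure = {A2, A5} → lossy.
Decomposition 2: common = {A1, A3}, closure = {A1, A3, A5} → lossless.
Decomposition 3: common = {A1, A2, A5}, closure = {A1, A2, A3, A5} → lossless.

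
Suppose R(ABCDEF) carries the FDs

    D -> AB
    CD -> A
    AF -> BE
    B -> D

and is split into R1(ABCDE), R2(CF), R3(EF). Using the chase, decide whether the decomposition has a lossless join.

Chase test. Columns are ABCDEF; row i has aⱼ where attribute j ∈ Ri, else bᵢⱼ.
Initial tableau (one row per fragment):
  row 1: a1 a2 a3 a4 a5 b16
  row 2: b21 b22 a3 b24 b25 a6
  row 3: b31 b32 b33 b34 a5 a6
No row becomes fully distinguished — the join is lossy.

No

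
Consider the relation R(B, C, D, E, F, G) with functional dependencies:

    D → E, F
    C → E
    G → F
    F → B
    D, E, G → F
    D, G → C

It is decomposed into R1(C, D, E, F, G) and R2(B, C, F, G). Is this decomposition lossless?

Yes

Common attributes: R1 ∩ R2 = {C, F, G}.
Closure of {C, F, G}: C → E applies, adding E; F → B applies, adding B. So (C, F, G)⁺ = {B, C, E, F, G}.
This closure contains every attribute of R2, so R1 ∩ R2 → R2. The join is lossless.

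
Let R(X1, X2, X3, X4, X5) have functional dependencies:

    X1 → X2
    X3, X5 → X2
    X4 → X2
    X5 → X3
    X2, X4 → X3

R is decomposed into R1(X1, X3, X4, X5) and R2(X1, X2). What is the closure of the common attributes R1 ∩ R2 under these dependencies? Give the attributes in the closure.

R1 ∩ R2 = {X1}.
X1 → X2 applies, adding X2
Closure: {X1, X2}.

X1, X2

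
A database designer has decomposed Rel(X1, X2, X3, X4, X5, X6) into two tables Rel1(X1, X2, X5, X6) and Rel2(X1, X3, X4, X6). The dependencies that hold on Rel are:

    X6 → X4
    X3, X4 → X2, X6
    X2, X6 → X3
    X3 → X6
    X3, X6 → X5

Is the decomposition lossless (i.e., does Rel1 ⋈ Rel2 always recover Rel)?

No

Common attributes: Rel1 ∩ Rel2 = {X1, X6}.
Closure of {X1, X6}: X6 → X4 applies, adding X4. So (X1, X6)⁺ = {X1, X4, X6}.
The closure contains neither all of Rel1 = {X1, X2, X5, X6} nor all of Rel2 = {X1, X3, X4, X6}, so the common attributes are not a superkey of either fragment. The join is lossy.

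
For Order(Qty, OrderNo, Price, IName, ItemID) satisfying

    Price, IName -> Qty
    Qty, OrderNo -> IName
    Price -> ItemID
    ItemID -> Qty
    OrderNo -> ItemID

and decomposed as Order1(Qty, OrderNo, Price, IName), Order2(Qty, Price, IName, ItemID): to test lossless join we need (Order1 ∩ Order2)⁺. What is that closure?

Order1 ∩ Order2 = {Qty, Price, IName}.
Price → ItemID applies, adding ItemID
Closure: {Qty, Price, IName, ItemID}.

Qty, Price, IName, ItemID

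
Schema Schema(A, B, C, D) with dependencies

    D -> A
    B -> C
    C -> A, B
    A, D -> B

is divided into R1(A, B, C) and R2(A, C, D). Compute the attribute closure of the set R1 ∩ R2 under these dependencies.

R1 ∩ R2 = {A, C}.
C → A, B applies, adding B
Closure: {A, B, C}.

A, B, C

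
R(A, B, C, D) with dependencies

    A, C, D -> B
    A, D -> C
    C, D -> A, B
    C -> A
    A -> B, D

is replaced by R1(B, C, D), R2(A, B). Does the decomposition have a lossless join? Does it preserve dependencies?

Lossless test: (B)⁺ = {B}, which is a superkey of neither fragment — lossy.
Dependency preservation: the restricted closure of {A, D} across the fragments never reaches {C}, so A, D → C cannot be enforced without a join — not preserved.

lossy and not dependency-preserving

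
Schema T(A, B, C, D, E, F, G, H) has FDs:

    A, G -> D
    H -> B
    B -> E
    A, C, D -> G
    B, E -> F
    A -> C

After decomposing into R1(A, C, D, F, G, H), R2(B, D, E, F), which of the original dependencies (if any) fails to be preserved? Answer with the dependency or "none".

H -> B

Check H → B: no single fragment contains all of {B, H}, and the restricted closure of {H} across the fragments never reaches {B}.
A, G → D is preserved.
B → E is preserved.
A, C, D → G is preserved.
B, E → F is preserved.
A → C is preserved.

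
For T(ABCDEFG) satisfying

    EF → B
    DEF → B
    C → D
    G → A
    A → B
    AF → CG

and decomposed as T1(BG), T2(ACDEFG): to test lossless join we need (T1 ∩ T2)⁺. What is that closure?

T1 ∩ T2 = {G}.
G → A applies, adding A
A → B applies, adding B
Closure: {ABG}.

ABG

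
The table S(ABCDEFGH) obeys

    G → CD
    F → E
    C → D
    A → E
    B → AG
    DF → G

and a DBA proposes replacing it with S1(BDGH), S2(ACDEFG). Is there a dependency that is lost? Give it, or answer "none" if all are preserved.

Check B → AG: no single fragment contains all of {ABG}, and the restricted closure of {B} across the fragments never reaches {AG}.
G → CD is preserved.
F → E is preserved.
C → D is preserved.
A → E is preserved.
DF → G is preserved.

B → AG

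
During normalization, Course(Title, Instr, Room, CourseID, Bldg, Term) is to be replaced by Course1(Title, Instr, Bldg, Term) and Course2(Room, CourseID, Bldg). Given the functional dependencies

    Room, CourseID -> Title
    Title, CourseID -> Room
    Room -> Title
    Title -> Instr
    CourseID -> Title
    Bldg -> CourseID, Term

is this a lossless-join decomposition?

Yes

Common attributes: Course1 ∩ Course2 = {Bldg}.
Closure of {Bldg}: Bldg → CourseID, Term applies, adding CourseID, Term; CourseID → Title applies, adding Title; Title, CourseID → Room applies, adding Room; Title → Instr applies, adding Instr. So (Bldg)⁺ = {Title, Instr, Room, CourseID, Bldg, Term}.
This closure contains every attribute of Course1, so Course1 ∩ Course2 → Course1. The join is lossless.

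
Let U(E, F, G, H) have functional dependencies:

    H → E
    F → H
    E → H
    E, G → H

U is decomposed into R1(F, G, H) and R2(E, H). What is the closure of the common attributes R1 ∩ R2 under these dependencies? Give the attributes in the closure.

R1 ∩ R2 = {H}.
H → E applies, adding E
Closure: {E, H}.

E, H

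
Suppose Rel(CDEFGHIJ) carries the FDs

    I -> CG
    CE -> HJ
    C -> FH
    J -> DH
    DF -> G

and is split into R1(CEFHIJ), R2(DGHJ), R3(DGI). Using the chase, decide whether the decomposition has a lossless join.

Yes

Chase test. Columns are CDEFGHIJ; row i has aⱼ where attribute j ∈ Ri, else bᵢⱼ.
Initial tableau (one row per fragment):
  row 1: a1 b12 a3 a4 b15 a6 a7 a8
  row 2: b21 a2 b23 b24 a5 a6 b27 a8
  row 3: b31 a2 b33 b34 a5 b36 a7 b38
Rows 1 and 3 agree on I; apply I→CG and equate their CG entries.
Rows 1 and 3 agree on C; apply C→FH and equate their FH entries.
Rows 1 and 2 agree on J; apply J→DH and equate their DH entries.
Row 1 is now all distinguished symbols — the join is lossless.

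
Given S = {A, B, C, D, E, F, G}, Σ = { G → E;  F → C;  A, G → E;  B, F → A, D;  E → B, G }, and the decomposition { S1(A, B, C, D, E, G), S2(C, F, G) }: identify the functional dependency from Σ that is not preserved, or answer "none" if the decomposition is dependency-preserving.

B, F → A, D

Check B, F → A, D: no single fragment contains all of {A, B, D, F}, and the restricted closure of {B, F} across the fragments never reaches {A, D}.
G → E is preserved.
F → C is preserved.
A, G → E is preserved.
E → B, G is preserved.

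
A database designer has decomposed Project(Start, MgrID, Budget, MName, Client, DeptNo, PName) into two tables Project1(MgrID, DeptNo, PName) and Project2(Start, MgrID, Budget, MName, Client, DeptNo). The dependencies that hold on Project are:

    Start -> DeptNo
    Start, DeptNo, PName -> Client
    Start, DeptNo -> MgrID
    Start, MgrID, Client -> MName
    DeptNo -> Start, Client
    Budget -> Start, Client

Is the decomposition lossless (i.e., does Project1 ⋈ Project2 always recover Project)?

No

Common attributes: Project1 ∩ Project2 = {MgrID, DeptNo}.
Closure of {MgrID, DeptNo}: DeptNo → Start, Client applies, adding Start, Client; Start, MgrID, Client → MName applies, adding MName. So (MgrID, DeptNo)⁺ = {Start, MgrID, MName, Client, DeptNo}.
The closure contains neither all of Project1 = {MgrID, DeptNo, PName} nor all of Project2 = {Start, MgrID, Budget, MName, Client, DeptNo}, so the common attributes are not a superkey of either fragment. The join is lossy.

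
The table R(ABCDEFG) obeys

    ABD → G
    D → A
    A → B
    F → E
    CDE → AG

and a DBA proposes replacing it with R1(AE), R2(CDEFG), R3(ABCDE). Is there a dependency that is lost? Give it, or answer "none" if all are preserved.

ABD → G: restricted closure across fragments reaches G.
D → A lies within R3.
A → B lies within R3.
F → E lies within R2.
CDE → AG: restricted closure across fragments reaches AG.
Every dependency is enforceable on the fragments, so the decomposition is dependency-preserving.

none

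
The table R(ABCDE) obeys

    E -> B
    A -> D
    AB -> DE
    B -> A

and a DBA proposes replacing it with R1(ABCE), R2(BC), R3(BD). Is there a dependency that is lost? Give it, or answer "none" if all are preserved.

A -> D

Check A → D: no single fragment contains all of {AD}, and the restricted closure of {A} across the fragments never reaches {D}.
E → B is preserved.
AB → DE is preserved.
B → A is preserved.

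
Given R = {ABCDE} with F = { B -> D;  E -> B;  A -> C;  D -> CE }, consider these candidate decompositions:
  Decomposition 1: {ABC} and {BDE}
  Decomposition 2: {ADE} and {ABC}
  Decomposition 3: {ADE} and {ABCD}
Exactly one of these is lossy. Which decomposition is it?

Decomposition 1: common = {B}, closure = {BCDE} → lossless.
Decomposition 2: common = {A}, closure = {AC} → lossy.
Decomposition 3: common = {AD}, closure = {ABCDE} → lossless.

Decomposition 2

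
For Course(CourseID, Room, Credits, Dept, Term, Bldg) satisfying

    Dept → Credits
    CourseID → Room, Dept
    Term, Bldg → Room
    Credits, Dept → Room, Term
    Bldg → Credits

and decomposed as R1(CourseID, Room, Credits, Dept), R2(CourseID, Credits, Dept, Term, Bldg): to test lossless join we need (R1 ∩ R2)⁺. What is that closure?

R1 ∩ R2 = {CourseID, Credits, Dept}.
CourseID → Room, Dept applies, adding Room
Credits, Dept → Room, Term applies, adding Term
Closure: {CourseID, Room, Credits, Dept, Term}.

CourseID, Room, Credits, Dept, Term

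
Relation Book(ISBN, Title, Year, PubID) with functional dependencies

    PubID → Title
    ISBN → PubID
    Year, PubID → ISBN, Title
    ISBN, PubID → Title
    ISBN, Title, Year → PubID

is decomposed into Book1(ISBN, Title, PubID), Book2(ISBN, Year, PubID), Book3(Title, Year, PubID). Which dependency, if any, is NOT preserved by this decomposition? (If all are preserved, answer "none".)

none

PubID → Title lies within Book1.
ISBN → PubID lies within Book1.
Year, PubID → ISBN, Title: restricted closure across fragments reaches ISBN, Title.
ISBN, PubID → Title lies within Book1.
ISBN, Title, Year → PubID: restricted closure across fragments reaches PubID.
Every dependency is enforceable on the fragments, so the decomposition is dependency-preserving.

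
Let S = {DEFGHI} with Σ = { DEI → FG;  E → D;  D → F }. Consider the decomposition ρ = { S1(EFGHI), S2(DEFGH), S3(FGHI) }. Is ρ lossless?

Chase test. Columns are DEFGHI; row i has aⱼ where attribute j ∈ Si, else bᵢⱼ.
Initial tableau (one row per fragment):
  row 1: b11 a2 a3 a4 a5 a6
  row 2: a1 a2 a3 a4 a5 b26
  row 3: b31 b32 a3 a4 a5 a6
Rows 1 and 2 agree on E; apply E→D and equate their D entries.
Row 1 is now all distinguished symbols — the join is lossless.

Yes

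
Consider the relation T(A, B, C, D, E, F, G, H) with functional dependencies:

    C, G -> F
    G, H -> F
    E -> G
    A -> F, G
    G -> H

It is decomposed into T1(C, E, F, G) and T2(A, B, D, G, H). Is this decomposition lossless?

No

Common attributes: T1 ∩ T2 = {G}.
Closure of {G}: G → H applies, adding H; G, H → F applies, adding F. So (G)⁺ = {F, G, H}.
The closure contains neither all of T1 = {C, E, F, G} nor all of T2 = {A, B, D, G, H}, so the common attributes are not a superkey of either fragment. The join is lossy.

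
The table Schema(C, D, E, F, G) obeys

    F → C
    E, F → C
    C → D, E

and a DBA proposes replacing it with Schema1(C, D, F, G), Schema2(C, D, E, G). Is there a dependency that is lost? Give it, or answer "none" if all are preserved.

F → C lies within Schema1.
E, F → C: restricted closure across fragments reaches C.
C → D, E lies within Schema2.
Every dependency is enforceable on the fragments, so the decomposition is dependency-preserving.

none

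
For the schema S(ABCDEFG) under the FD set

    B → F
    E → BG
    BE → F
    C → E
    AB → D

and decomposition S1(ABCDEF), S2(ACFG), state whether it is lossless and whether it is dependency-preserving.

Lossless test: (ACF)⁺ = {ABCDEFG}, which contains all of one fragment — lossless.
Dependency preservation: the restricted closure of {E} across the fragments never reaches {BG}, so E → BG cannot be enforced without a join — not preserved.

lossless but not dependency-preserving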